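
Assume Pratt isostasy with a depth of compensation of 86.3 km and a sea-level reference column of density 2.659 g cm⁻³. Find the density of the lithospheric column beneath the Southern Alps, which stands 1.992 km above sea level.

2.6 g cm⁻³

Pratt balance: ρ_ref D = ρ (D + h).
ρ = ρ_ref D/(D + h) = 2.659 × 86.3 km/(86.3 km + 1.992 km) = 2.6 g cm⁻³.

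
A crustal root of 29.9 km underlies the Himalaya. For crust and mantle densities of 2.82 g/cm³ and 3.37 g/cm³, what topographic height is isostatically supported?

5.83 km

Balancing pressure at the compensation depth: ρ_c h = (ρ_m − ρ_c) r.
h = r (ρ_m − ρ_c) / ρ_c = 29.9 km × (3.37 − 2.82) / 2.82 = 5.83 km.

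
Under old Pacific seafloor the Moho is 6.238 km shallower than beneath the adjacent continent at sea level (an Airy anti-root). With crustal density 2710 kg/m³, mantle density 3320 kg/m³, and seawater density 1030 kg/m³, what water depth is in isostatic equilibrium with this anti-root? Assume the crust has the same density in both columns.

Replacing a thickness d of crust by seawater at the top must be balanced by replacing crust with mantle at the base: d (ρ_c − ρ_w) = a (ρ_m − ρ_c).
d = a (ρ_m − ρ_c)/(ρ_c − ρ_w) = 6.238 km × 610/1680 = 2.26 km.

2.26 km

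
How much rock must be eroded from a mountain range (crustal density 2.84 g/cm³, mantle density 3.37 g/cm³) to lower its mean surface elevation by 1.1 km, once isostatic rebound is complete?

6.99 km

Net drop Δ = e − u = e − e ρ_c/ρ_m = e (ρ_m − ρ_c)/ρ_m.
e = Δ ρ_m/(ρ_m − ρ_c) = 1.1 km × 3.37/0.53 = 6.99 km.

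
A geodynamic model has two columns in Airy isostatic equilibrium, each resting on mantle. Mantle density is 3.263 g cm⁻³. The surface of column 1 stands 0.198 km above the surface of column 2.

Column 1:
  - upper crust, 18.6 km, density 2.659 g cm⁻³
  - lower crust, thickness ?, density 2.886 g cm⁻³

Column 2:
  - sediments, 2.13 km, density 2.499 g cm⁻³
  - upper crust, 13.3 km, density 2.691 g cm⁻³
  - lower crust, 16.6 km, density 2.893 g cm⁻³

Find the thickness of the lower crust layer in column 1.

12.7 km

Take the compensation level at the base of the deeper column (depth z_c below the surface of column 1) and equate Σ ρ_i t_i down to z_c; mantle fills any gap and the z_c terms cancel.
Column 1: 18.6×2.659 + x×2.886 + (z_c − 18.6 − x)×3.263
Column 2: 0.198×0 + 2.13×2.499 + 13.3×2.691 + 16.6×2.893 + (z_c − 0.198 − 32.03)×3.263
The z_c×3.263 term appears on both sides and cancels. Collect the known terms of each column as K = Σ(ρt)_known − 3.263 × (depth of known layers): K_1 = 49.4574 − 3.263×18.6 = −11.2344; K_2 = 89.13697 − 3.263×(0.198 + 32.03) = −16.022994.
Balance: K_1 − x×(3.263 − 2.886) = K_2, so x = (K_1 − K_2)/(3.263 − 2.886) = 4.78859/0.377 = 12.7 km.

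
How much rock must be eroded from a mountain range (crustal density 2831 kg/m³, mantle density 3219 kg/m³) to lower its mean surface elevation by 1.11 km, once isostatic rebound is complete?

Net drop Δ = e − u = e − e ρ_c/ρ_m = e (ρ_m − ρ_c)/ρ_m.
e = Δ ρ_m/(ρ_m − ρ_c) = 1.11 km × 3219/388 = 9.21 km.

9.21 km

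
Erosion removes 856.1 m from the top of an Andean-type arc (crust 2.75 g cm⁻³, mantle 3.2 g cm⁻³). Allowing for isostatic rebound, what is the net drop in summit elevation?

Rebound u = e ρ_c/ρ_m = 856.1 m × 2.75/3.2 = 735.7 m.
Net surface drop = e − u = 856.1 m − 735.7 m = e (ρ_m − ρ_c)/ρ_m = 120 m.

120 m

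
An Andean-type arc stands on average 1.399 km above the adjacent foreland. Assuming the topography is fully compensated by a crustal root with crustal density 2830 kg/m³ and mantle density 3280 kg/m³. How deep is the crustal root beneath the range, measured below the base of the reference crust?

For local isostatic compensation: the weight of the topography is balanced by the buoyancy of the root, ρ_c h = (ρ_m − ρ_c) r.
r = h · ρ_c / (ρ_m − ρ_c) = 1.399 km × 2830 / (3280 − 2830) = 8.8 km.

8.8 km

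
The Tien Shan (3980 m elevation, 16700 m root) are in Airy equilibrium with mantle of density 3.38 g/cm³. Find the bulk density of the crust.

ρ_c h = (ρ_m − ρ_c) r → ρ_c (h + r) = ρ_m r → ρ_c = ρ_m r / (h + r).
ρ_c = 3.38 × 16700 m / (3980 m + 16700 m) = 2.73 g/cm³.

2.73 g/cm³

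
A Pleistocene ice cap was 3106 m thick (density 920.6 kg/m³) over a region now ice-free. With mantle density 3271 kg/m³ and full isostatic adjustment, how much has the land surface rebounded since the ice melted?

874 m

Removing the load lets mantle flow back in; uplift u satisfies ρ_ice t = ρ_m u.
u = t ρ_ice/ρ_m = 3106 m × 920.6/3271 = 874 m.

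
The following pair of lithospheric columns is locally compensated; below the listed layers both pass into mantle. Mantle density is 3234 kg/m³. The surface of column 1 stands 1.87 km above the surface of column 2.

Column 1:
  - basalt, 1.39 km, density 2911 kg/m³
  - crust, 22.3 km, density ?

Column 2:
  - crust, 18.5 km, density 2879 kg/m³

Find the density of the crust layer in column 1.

2690 kg/m³

Take the compensation level at the base of the deeper column (depth z_c below the surface of column 1) and equate Σ ρ_i t_i down to z_c; mantle fills any gap and the z_c terms cancel.
Column 1: 1.39×2911 + 22.3×ρ + (z_c − 23.69)×3234
Column 2: 1.87×0 + 18.5×2879 + (z_c − 1.87 − 18.5)×3234
The z_c×3234 term appears on both sides and cancels. Collect the known terms of each column as K = Σ(ρt)_known − 3234 × (depth of known layers): K_1 = 4046.29 − 3234×23.69 = −72567.17; K_2 = 53261.5 − 3234×(1.87 + 18.5) = −12615.08.
Balance: K_1 + 22.3×ρ = K_2, so ρ = (K_2 − K_1)/22.3 = 59952.1/22.3 = 2690 kg/m³.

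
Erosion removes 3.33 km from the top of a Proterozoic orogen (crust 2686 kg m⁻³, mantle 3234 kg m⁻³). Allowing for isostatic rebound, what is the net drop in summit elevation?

Rebound u = e ρ_c/ρ_m = 3.33 km × 2686/3234 = 2.766 km.
Net surface drop = e − u = 3.33 km − 2.766 km = e (ρ_m − ρ_c)/ρ_m = 0.564 km.

0.564 km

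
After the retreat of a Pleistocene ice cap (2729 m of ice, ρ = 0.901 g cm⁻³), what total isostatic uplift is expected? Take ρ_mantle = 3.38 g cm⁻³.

727 m

Removing the load lets mantle flow back in; uplift u satisfies ρ_ice t = ρ_m u.
u = t ρ_ice/ρ_m = 2729 m × 0.901/3.38 = 727 m.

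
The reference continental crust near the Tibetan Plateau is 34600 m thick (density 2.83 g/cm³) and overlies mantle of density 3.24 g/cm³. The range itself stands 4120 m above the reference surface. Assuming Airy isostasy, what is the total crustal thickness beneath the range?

67200 m

Root depth r = h ρ_c / (ρ_m − ρ_c) = 4120 m × 2.83 / 0.41 = 28440 m.
Total thickness = T + h + r = 34600 m + 4120 m + 28440 m = 67200 m.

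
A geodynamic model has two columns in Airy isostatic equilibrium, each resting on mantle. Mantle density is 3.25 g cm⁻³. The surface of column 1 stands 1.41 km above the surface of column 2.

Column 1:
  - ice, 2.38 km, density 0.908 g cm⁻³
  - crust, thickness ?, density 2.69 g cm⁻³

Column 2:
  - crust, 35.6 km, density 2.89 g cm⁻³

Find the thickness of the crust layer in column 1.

21.1 km

Take the compensation level at the base of the deeper column (depth z_c below the surface of column 1) and equate Σ ρ_i t_i down to z_c; mantle fills any gap and the z_c terms cancel.
Column 1: 2.38×0.908 + x×2.69 + (z_c − 2.38 − x)×3.25
Column 2: 1.41×0 + 35.6×2.89 + (z_c − 1.41 − 35.6)×3.25
The z_c×3.25 term appears on both sides and cancels. Collect the known terms of each column as K = Σ(ρt)_known − 3.25 × (depth of known layers): K_1 = 2.16104 − 3.25×2.38 = −5.57396; K_2 = 102.884 − 3.25×(1.41 + 35.6) = −17.3985.
Balance: K_1 − x×(3.25 − 2.69) = K_2, so x = (K_1 − K_2)/(3.25 − 2.69) = 11.8245/0.56 = 21.1 km.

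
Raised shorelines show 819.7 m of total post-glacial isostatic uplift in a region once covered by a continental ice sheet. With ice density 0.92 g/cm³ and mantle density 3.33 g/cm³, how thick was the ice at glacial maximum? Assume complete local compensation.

2970 m

u = t ρ_ice/ρ_m → t = u ρ_m/ρ_ice = 819.7 m × 3.33/0.92 = 2970 m.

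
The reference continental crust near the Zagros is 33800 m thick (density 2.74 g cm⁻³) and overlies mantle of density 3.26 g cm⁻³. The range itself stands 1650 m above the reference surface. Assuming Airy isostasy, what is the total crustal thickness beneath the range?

44100 m

Root depth r = h ρ_c / (ρ_m − ρ_c) = 1650 m × 2.74 / 0.52 = 8694 m.
Total thickness = T + h + r = 33800 m + 1650 m + 8694 m = 44100 m.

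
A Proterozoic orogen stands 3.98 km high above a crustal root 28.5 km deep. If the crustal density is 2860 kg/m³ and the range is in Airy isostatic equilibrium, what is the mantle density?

3260 kg/m³

Airy balance: ρ_c h = (ρ_m − ρ_c) r → ρ_m = ρ_c (1 + h/r).
ρ_m = 2860 × (1 + 3.98 km/28.5 km) = 3260 kg/m³.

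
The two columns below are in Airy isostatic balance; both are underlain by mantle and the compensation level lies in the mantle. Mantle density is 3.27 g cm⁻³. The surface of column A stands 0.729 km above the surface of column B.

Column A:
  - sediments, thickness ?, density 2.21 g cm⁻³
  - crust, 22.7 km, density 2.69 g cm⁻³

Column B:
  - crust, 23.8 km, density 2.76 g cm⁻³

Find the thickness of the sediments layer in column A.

1.28 km

Take the compensation level at the base of the deeper column (depth z_c below the surface of column A) and equate Σ ρ_i t_i down to z_c; mantle fills any gap and the z_c terms cancel.
Column A: x×2.21 + 22.7×2.69 + (z_c − 22.7 − x)×3.27
Column B: 0.729×0 + 23.8×2.76 + (z_c − 0.729 − 23.8)×3.27
The z_c×3.27 term appears on both sides and cancels. Collect the known terms of each column as K = Σ(ρt)_known − 3.27 × (depth of known layers): K_A = 61.063 − 3.27×22.7 = −13.166; K_B = 65.688 − 3.27×(0.729 + 23.8) = −14.52183.
Balance: K_A − x×(3.27 − 2.21) = K_B, so x = (K_A − K_B)/(3.27 − 2.21) = 1.35583/1.06 = 1.28 km.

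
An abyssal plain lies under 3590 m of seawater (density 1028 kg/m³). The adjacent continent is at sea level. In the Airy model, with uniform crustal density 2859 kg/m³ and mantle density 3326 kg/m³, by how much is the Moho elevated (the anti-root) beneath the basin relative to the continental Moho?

Balancing pressure at the compensation depth: replacing crust with seawater at the top is compensated by replacing crust with mantle at the base: d (ρ_c − ρ_w) = a (ρ_m − ρ_c).
a = d (ρ_c − ρ_w)/(ρ_m − ρ_c) = 3590 m × 1831/467 = 14100 m.

14100 m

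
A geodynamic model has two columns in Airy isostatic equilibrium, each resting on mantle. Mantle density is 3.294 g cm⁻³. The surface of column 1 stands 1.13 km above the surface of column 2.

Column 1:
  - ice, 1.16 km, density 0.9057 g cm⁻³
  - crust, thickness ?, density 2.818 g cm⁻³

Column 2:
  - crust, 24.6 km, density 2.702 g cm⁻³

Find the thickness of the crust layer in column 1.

32.6 km

Take the compensation level at the base of the deeper column (depth z_c below the surface of column 1) and equate Σ ρ_i t_i down to z_c; mantle fills any gap and the z_c terms cancel.
Column 1: 1.16×0.9057 + x×2.818 + (z_c − 1.16 − x)×3.294
Column 2: 1.13×0 + 24.6×2.702 + (z_c − 1.13 − 24.6)×3.294
The z_c×3.294 term appears on both sides and cancels. Collect the known terms of each column as K = Σ(ρt)_known − 3.294 × (depth of known layers): K_1 = 1.050612 − 3.294×1.16 = −2.770428; K_2 = 66.4692 − 3.294×(1.13 + 24.6) = −18.28542.
Balance: K_1 − x×(3.294 − 2.818) = K_2, so x = (K_1 − K_2)/(3.294 − 2.818) = 15.515/0.476 = 32.6 km.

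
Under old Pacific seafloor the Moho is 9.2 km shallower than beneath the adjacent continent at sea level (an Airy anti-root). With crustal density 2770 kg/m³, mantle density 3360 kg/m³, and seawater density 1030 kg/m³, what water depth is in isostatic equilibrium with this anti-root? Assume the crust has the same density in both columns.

Replacing a thickness d of crust by seawater at the top must be balanced by replacing crust with mantle at the base: d (ρ_c − ρ_w) = a (ρ_m − ρ_c).
d = a (ρ_m − ρ_c)/(ρ_c − ρ_w) = 9.2 km × 590/1740 = 3.12 km.

3.12 km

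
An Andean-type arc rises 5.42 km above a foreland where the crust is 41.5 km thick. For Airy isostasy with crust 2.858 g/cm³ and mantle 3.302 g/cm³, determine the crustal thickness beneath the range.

Root depth r = h ρ_c / (ρ_m − ρ_c) = 5.42 km × 2.858 / 0.444 = 34.89 km.
Total thickness = T + h + r = 41.5 km + 5.42 km + 34.89 km = 81.8 km.

81.8 km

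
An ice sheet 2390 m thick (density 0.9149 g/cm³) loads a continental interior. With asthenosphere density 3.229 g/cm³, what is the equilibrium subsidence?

677 m

Isostatic balance requires: the ice load ρ_ice t is balanced by mantle displaced below, ρ_m s.
s = t ρ_ice / ρ_m = 2390 m × 0.9149/3.229 = 677 m.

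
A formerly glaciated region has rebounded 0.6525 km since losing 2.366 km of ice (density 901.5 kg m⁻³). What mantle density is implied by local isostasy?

3270 kg m⁻³

ρ_m = ρ_ice t / u = 901.5 × 2.366 km/0.6525 km = 3270 kg m⁻³.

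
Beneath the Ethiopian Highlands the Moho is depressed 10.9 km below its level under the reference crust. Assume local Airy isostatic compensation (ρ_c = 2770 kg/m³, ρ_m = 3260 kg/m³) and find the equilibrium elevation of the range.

By Archimedes' principle applied to the lithosphere: ρ_c h = (ρ_m − ρ_c) r.
h = r (ρ_m − ρ_c) / ρ_c = 10.9 km × (3260 − 2770) / 2770 = 1.93 km.

1.93 km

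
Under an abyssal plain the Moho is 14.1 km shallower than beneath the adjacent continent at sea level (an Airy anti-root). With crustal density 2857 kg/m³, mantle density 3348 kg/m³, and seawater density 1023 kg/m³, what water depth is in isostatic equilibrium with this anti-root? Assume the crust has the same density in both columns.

3.77 km

Replacing a thickness d of crust by seawater at the top must be balanced by replacing crust with mantle at the base: d (ρ_c − ρ_w) = a (ρ_m − ρ_c).
d = a (ρ_m − ρ_c)/(ρ_c − ρ_w) = 14.1 km × 491/1834 = 3.77 km.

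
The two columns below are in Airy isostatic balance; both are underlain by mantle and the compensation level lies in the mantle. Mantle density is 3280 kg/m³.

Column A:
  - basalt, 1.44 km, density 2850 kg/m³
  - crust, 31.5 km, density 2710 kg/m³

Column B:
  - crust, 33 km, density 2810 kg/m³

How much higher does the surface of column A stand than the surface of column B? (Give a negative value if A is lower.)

0.934 km

For any compensation level in the mantle, the mantle terms cancel and isostasy reduces to e = (Σt_A − Σt_B) − (Σ(ρt)_A − Σ(ρt)_B) / ρ_m.
Σt_A = 32.94 km; Σt_B = 33 km; Σ(ρt)_A = 89469; Σ(ρt)_B = 92730 (in km·kg/m³).
e = (32.94 − 33) − (89469 − 92730) / 3280 = 0.934 km.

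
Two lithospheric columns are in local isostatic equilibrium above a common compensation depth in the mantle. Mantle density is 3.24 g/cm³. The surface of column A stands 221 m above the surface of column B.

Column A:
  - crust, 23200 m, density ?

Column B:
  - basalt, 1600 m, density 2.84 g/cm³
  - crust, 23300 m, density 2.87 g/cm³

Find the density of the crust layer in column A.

2.81 g/cm³

Take the compensation level at the base of the deeper column (depth z_c below the surface of column A) and equate Σ ρ_i t_i down to z_c; mantle fills any gap and the z_c terms cancel.
Column A: 23200×ρ + (z_c − 23200)×3.24
Column B: 221×0 + 1600×2.84 + 23300×2.87 + (z_c − 221 − 24900)×3.24
The z_c×3.24 term appears on both sides and cancels. Collect the known terms of each column as K = Σ(ρt)_known − 3.24 × (depth of known layers): K_A = 0 − 3.24×23200 = −75168; K_B = 71415 − 3.24×(221 + 24900) = −9977.04.
Balance: K_A + 23200×ρ = K_B, so ρ = (K_B − K_A)/23200 = 65191/23200 = 2.81 g/cm³.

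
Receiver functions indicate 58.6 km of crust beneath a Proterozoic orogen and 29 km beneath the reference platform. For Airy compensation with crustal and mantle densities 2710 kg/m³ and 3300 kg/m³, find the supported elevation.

Excess crust Δ = 58.6 km − 29 km = 29.6 km, split between elevation h and root r with h + r = Δ.
Airy balance ρ_c h = (ρ_m − ρ_c) r gives r = h ρ_c/(ρ_m − ρ_c), so h (1 + ρ_c/(ρ_m − ρ_c)) = Δ, i.e. h = Δ (ρ_m − ρ_c)/ρ_m.
h = 29.6 km × 590/3300 = 5.29 km.

5.29 km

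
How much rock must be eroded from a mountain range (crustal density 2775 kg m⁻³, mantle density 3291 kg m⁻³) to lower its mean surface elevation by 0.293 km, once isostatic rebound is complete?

1.87 km

Net drop Δ = e − u = e − e ρ_c/ρ_m = e (ρ_m − ρ_c)/ρ_m.
e = Δ ρ_m/(ρ_m − ρ_c) = 0.293 km × 3291/516 = 1.87 km.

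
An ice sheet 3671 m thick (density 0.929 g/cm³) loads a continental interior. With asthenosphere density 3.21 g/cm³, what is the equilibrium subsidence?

1060 m

Isostatic balance requires: the ice load ρ_ice t is balanced by mantle displaced below, ρ_m s.
s = t ρ_ice / ρ_m = 3671 m × 0.929/3.21 = 1060 m.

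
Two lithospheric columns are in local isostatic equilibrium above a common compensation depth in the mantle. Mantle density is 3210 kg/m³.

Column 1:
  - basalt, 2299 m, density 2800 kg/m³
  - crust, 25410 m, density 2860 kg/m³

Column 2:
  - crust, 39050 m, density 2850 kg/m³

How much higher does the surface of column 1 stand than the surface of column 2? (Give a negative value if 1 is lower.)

−1320 m

For any compensation level in the mantle, the mantle terms cancel and isostasy reduces to e = (Σt_1 − Σt_2) − (Σ(ρt)_1 − Σ(ρt)_2) / ρ_m.
Σt_1 = 27709 m; Σt_2 = 39050 m; Σ(ρt)_1 = 79109800; Σ(ρt)_2 = 111292500 (in m·kg/m³).
e = (27709 − 39050) − (79109800 − 111292500) / 3210 = −1320 m.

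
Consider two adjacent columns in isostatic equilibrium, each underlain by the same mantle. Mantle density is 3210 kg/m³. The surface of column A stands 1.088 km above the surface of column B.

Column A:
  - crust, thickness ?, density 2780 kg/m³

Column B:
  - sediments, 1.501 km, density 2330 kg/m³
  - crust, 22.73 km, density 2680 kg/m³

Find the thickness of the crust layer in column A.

39.2 km

Take the compensation level at the base of the deeper column (depth z_c below the surface of column A) and equate Σ ρ_i t_i down to z_c; mantle fills any gap and the z_c terms cancel.
Column A: x×2780 + (z_c − 0 − x)×3210
Column B: 1.088×0 + 1.501×2330 + 22.73×2680 + (z_c − 1.088 − 24.231)×3210
The z_c×3210 term appears on both sides and cancels. Collect the known terms of each column as K = Σ(ρt)_known − 3210 × (depth of known layers): K_A = 0 − 3210×0 = 0; K_B = 64413.73 − 3210×(1.088 + 24.231) = −16860.26.
Balance: K_A − x×(3210 − 2780) = K_B, so x = (K_A − K_B)/(3210 − 2780) = 16860.3/430 = 39.2 km.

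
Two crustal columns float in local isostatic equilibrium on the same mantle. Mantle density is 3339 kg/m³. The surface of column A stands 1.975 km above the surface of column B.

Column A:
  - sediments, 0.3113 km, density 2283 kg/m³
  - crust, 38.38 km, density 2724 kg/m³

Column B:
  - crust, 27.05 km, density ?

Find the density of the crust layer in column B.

Take the compensation level at the base of the deeper column (depth z_c below the surface of column A) and equate Σ ρ_i t_i down to z_c; mantle fills any gap and the z_c terms cancel.
Column A: 0.3113×2283 + 38.38×2724 + (z_c − 38.6913)×3339
Column B: 1.975×0 + 27.05×ρ + (z_c − 1.975 − 27.05)×3339
The z_c×3339 term appears on both sides and cancels. Collect the known terms of each column as K = Σ(ρt)_known − 3339 × (depth of known layers): K_A = 105257.818 − 3339×38.6913 = −23932.4328; K_B = 0 − 3339×(1.975 + 27.05) = −96914.475.
Balance: K_A = K_B + 27.05×ρ, so ρ = (K_A − K_B)/27.05 = 72982/27.05 = 2700 kg/m³.

2700 kg/m³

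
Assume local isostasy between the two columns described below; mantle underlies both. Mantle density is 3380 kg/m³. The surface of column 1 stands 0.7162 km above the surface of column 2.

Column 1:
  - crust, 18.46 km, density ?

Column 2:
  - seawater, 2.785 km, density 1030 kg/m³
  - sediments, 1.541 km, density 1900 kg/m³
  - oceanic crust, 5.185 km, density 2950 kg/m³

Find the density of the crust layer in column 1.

2650 kg/m³

Take the compensation level at the base of the deeper column (depth z_c below the surface of column 1) and equate Σ ρ_i t_i down to z_c; mantle fills any gap and the z_c terms cancel.
Column 1: 18.46×ρ + (z_c − 18.46)×3380
Column 2: 0.7162×0 + 2.785×1030 + 1.541×1900 + 5.185×2950 + (z_c − 0.7162 − 9.511)×3380
The z_c×3380 term appears on both sides and cancels. Collect the known terms of each column as K = Σ(ρt)_known − 3380 × (depth of known layers): K_1 = 0 − 3380×18.46 = −62394.8; K_2 = 21092.2 − 3380×(0.7162 + 9.511) = −13475.736.
Balance: K_1 + 18.46×ρ = K_2, so ρ = (K_2 − K_1)/18.46 = 48919.1/18.46 = 2650 kg/m³.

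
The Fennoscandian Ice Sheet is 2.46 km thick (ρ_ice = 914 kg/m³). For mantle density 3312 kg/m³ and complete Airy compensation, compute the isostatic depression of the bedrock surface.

0.679 km

Isostatic balance requires: the ice load ρ_ice t is balanced by mantle displaced below, ρ_m s.
s = t ρ_ice / ρ_m = 2.46 km × 914/3312 = 0.679 km.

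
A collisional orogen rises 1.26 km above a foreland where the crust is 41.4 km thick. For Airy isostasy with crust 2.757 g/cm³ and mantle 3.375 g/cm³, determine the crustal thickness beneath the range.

Root depth r = h ρ_c / (ρ_m − ρ_c) = 1.26 km × 2.757 / 0.618 = 5.621 km.
Total thickness = T + h + r = 41.4 km + 1.26 km + 5.621 km = 48.3 km.

48.3 km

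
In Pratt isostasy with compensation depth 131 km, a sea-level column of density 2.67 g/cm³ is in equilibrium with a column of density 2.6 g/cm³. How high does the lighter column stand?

ρ_ref D = ρ (D + h) → h = D (ρ_ref − ρ)/ρ.
h = 131 km × (2.67 − 2.6)/2.6 = 3.53 km.

3.53 km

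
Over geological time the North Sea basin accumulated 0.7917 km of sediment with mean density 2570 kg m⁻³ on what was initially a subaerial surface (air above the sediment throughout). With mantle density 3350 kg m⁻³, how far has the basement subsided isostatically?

0.607 km

Subaerial load: s = t ρ_sed / ρ_m = 0.7917 km × 2570/3350 = 0.607 km.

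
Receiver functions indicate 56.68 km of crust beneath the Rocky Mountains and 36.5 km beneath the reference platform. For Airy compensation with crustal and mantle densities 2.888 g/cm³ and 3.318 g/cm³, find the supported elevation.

2.62 km

Excess crust Δ = 56.68 km − 36.5 km = 20.18 km, split between elevation h and root r with h + r = Δ.
Airy balance ρ_c h = (ρ_m − ρ_c) r gives r = h ρ_c/(ρ_m − ρ_c), so h (1 + ρ_c/(ρ_m − ρ_c)) = Δ, i.e. h = Δ (ρ_m − ρ_c)/ρ_m.
h = 20.18 km × 0.43/3.318 = 2.62 km.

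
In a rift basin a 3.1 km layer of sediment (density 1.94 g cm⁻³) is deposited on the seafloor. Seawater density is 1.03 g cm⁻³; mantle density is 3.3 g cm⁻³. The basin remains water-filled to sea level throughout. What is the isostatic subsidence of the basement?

1.24 km

Submarine loading: the sediment displaces seawater, and the subsidence is in turn flooded, so s (ρ_m − ρ_w) = t (ρ_sed − ρ_w).
s = 3.1 km × (1.94 − 1.03) / (3.3 − 1.03) = 1.24 km.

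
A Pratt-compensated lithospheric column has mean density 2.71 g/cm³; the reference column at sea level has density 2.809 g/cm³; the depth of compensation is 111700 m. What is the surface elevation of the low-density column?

ρ_ref D = ρ (D + h) → h = D (ρ_ref − ρ)/ρ.
h = 111700 m × (2.809 − 2.71)/2.71 = 4080 m.

4080 m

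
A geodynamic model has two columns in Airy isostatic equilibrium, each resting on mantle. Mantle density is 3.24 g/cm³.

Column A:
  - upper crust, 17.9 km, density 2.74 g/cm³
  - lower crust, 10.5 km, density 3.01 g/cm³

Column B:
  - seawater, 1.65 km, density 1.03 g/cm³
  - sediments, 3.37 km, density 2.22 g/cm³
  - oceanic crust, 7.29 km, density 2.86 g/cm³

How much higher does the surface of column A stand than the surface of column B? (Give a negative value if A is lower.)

For any compensation level in the mantle, the mantle terms cancel and isostasy reduces to e = (Σt_A − Σt_B) − (Σ(ρt)_A − Σ(ρt)_B) / ρ_m.
Σt_A = 28.4 km; Σt_B = 12.31 km; Σ(ρt)_A = 80.651; Σ(ρt)_B = 30.0303 (in km·g/cm³).
e = (28.4 − 12.31) − (80.651 − 30.0303) / 3.24 = 0.466 km.

0.466 km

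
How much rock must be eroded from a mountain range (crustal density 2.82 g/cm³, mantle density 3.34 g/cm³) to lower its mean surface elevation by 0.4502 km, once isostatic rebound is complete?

2.89 km

Net drop Δ = e − u = e − e ρ_c/ρ_m = e (ρ_m − ρ_c)/ρ_m.
e = Δ ρ_m/(ρ_m − ρ_c) = 0.4502 km × 3.34/0.52 = 2.89 km.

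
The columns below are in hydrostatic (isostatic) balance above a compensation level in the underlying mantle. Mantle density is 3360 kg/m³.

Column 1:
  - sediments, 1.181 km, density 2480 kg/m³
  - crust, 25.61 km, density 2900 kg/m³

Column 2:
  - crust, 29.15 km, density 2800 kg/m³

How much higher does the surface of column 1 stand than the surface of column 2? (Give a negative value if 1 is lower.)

−1.04 km

For any compensation level in the mantle, the mantle terms cancel and isostasy reduces to e = (Σt_1 − Σt_2) − (Σ(ρt)_1 − Σ(ρt)_2) / ρ_m.
Σt_1 = 26.791 km; Σt_2 = 29.15 km; Σ(ρt)_1 = 77197.88; Σ(ρt)_2 = 81620 (in km·kg/m³).
e = (26.791 − 29.15) − (77197.88 − 81620) / 3360 = −1.04 km.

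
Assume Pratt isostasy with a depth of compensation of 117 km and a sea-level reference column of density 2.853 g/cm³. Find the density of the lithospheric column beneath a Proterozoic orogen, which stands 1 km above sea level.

Pratt balance: ρ_ref D = ρ (D + h).
ρ = ρ_ref D/(D + h) = 2.853 × 117 km/(117 km + 1 km) = 2.83 g/cm³.

2.83 g/cm³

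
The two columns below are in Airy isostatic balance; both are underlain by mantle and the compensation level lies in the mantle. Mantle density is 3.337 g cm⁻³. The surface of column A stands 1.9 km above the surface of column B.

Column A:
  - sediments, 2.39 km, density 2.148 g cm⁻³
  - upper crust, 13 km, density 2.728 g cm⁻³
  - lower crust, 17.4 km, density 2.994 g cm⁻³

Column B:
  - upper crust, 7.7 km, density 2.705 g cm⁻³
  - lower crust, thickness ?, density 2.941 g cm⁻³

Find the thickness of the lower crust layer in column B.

13.9 km

Take the compensation level at the base of the deeper column (depth z_c below the surface of column A) and equate Σ ρ_i t_i down to z_c; mantle fills any gap and the z_c terms cancel.
Column A: 2.39×2.148 + 13×2.728 + 17.4×2.994 + (z_c − 32.79)×3.337
Column B: 1.9×0 + 7.7×2.705 + x×2.941 + (z_c − 1.9 − 7.7 − x)×3.337
The z_c×3.337 term appears on both sides and cancels. Collect the known terms of each column as K = Σ(ρt)_known − 3.337 × (depth of known layers): K_A = 92.69332 − 3.337×32.79 = −16.72691; K_B = 20.8285 − 3.337×(1.9 + 7.7) = −11.2067.
Balance: K_A = K_B − x×(3.337 − 2.941), so x = (K_B − K_A)/(3.337 − 2.941) = 5.52021/0.396 = 13.9 km.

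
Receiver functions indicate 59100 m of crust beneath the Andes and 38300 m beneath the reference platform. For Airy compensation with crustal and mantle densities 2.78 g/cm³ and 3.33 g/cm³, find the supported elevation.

3440 m

Excess crust Δ = 59100 m − 38300 m = 20800 m, split between elevation h and root r with h + r = Δ.
Airy balance ρ_c h = (ρ_m − ρ_c) r gives r = h ρ_c/(ρ_m − ρ_c), so h (1 + ρ_c/(ρ_m − ρ_c)) = Δ, i.e. h = Δ (ρ_m − ρ_c)/ρ_m.
h = 20800 m × 0.55/3.33 = 3440 m.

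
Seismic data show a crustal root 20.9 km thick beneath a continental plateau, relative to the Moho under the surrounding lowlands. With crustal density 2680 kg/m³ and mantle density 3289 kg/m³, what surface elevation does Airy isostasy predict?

4.75 km

Isostatic balance requires: ρ_c h = (ρ_m − ρ_c) r.
h = r (ρ_m − ρ_c) / ρ_c = 20.9 km × (3289 − 2680) / 2680 = 4.75 km.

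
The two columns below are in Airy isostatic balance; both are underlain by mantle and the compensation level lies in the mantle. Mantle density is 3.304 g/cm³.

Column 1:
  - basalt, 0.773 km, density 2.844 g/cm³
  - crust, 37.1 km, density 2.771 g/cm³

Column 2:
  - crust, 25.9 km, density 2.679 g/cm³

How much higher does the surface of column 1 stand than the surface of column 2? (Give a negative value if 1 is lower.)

1.19 km

For any compensation level in the mantle, the mantle terms cancel and isostasy reduces to e = (Σt_1 − Σt_2) − (Σ(ρt)_1 − Σ(ρt)_2) / ρ_m.
Σt_1 = 37.873 km; Σt_2 = 25.9 km; Σ(ρt)_1 = 105.002512; Σ(ρt)_2 = 69.3861 (in km·g/cm³).
e = (37.873 − 25.9) − (105.002512 − 69.3861) / 3.304 = 1.19 km.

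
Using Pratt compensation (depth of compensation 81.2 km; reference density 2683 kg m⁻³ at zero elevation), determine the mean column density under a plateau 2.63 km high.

Pratt balance: ρ_ref D = ρ (D + h).
ρ = ρ_ref D/(D + h) = 2683 × 81.2 km/(81.2 km + 2.63 km) = 2600 kg m⁻³.

2600 kg m⁻³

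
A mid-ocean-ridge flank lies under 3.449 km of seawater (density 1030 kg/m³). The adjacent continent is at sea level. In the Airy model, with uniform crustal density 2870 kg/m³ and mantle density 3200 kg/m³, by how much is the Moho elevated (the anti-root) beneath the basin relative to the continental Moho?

In Airy isostatic equilibrium: replacing crust with seawater at the top is compensated by replacing crust with mantle at the base: d (ρ_c − ρ_w) = a (ρ_m − ρ_c).
a = d (ρ_c − ρ_w)/(ρ_m − ρ_c) = 3.449 km × 1840/330 = 19.2 km.

19.2 km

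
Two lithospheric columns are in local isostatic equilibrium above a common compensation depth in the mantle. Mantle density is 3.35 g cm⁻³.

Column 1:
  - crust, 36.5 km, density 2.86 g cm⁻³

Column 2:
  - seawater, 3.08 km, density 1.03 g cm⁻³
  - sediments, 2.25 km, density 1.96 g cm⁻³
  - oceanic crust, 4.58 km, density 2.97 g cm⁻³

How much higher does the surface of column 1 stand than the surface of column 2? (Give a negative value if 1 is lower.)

1.75 km

For any compensation level in the mantle, the mantle terms cancel and isostasy reduces to e = (Σt_1 − Σt_2) − (Σ(ρt)_1 − Σ(ρt)_2) / ρ_m.
Σt_1 = 36.5 km; Σt_2 = 9.91 km; Σ(ρt)_1 = 104.39; Σ(ρt)_2 = 21.185 (in km·g cm⁻³).
e = (36.5 − 9.91) − (104.39 − 21.185) / 3.35 = 1.75 km.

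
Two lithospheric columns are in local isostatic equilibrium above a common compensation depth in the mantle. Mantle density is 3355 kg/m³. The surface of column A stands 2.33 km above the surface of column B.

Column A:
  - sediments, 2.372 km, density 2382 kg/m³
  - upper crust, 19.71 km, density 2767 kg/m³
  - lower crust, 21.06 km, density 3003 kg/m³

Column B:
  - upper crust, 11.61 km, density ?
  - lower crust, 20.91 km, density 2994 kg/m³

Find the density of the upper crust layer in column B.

2840 kg/m³

Take the compensation level at the base of the deeper column (depth z_c below the surface of column A) and equate Σ ρ_i t_i down to z_c; mantle fills any gap and the z_c terms cancel.
Column A: 2.372×2382 + 19.71×2767 + 21.06×3003 + (z_c − 43.142)×3355
Column B: 2.33×0 + 11.61×ρ + 20.91×2994 + (z_c − 2.33 − 32.52)×3355
The z_c×3355 term appears on both sides and cancels. Collect the known terms of each column as K = Σ(ρt)_known − 3355 × (depth of known layers): K_A = 123430.854 − 3355×43.142 = −21310.556; K_B = 62604.54 − 3355×(2.33 + 32.52) = −54317.21.
Balance: K_A = K_B + 11.61×ρ, so ρ = (K_A − K_B)/11.61 = 33006.7/11.61 = 2840 kg/m³.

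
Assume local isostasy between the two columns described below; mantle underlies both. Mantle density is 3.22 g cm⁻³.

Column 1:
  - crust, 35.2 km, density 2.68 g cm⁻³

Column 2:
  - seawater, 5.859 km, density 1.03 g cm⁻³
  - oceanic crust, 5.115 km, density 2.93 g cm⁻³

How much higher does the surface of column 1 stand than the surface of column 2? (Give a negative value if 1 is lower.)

1.46 km

For any compensation level in the mantle, the mantle terms cancel and isostasy reduces to e = (Σt_1 − Σt_2) − (Σ(ρt)_1 − Σ(ρt)_2) / ρ_m.
Σt_1 = 35.2 km; Σt_2 = 10.974 km; Σ(ρt)_1 = 94.336; Σ(ρt)_2 = 21.02172 (in km·g cm⁻³).
e = (35.2 − 10.974) − (94.336 − 21.02172) / 3.22 = 1.46 km.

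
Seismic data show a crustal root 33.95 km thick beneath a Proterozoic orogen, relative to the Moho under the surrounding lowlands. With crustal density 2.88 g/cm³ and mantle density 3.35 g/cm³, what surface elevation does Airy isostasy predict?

5.54 km

In Airy isostatic equilibrium: ρ_c h = (ρ_m − ρ_c) r.
h = r (ρ_m − ρ_c) / ρ_c = 33.95 km × (3.35 − 2.88) / 2.88 = 5.54 km.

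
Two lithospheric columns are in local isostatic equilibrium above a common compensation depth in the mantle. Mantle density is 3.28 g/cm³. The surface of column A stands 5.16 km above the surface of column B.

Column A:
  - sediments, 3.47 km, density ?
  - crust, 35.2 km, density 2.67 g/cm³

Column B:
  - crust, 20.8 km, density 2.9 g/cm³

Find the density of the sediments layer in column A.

2.31 g/cm³

Take the compensation level at the base of the deeper column (depth z_c below the surface of column A) and equate Σ ρ_i t_i down to z_c; mantle fills any gap and the z_c terms cancel.
Column A: 3.47×ρ + 35.2×2.67 + (z_c − 38.67)×3.28
Column B: 5.16×0 + 20.8×2.9 + (z_c − 5.16 − 20.8)×3.28
The z_c×3.28 term appears on both sides and cancels. Collect the known terms of each column as K = Σ(ρt)_known − 3.28 × (depth of known layers): K_A = 93.984 − 3.28×38.67 = −32.8536; K_B = 60.32 − 3.28×(5.16 + 20.8) = −24.8288.
Balance: K_A + 3.47×ρ = K_B, so ρ = (K_B − K_A)/3.47 = 8.0248/3.47 = 2.31 g/cm³.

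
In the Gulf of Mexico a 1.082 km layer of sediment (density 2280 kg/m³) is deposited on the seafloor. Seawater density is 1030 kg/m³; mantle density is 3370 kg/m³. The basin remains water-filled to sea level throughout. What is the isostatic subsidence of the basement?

Submarine loading: the sediment displaces seawater, and the subsidence is in turn flooded, so s (ρ_m − ρ_w) = t (ρ_sed − ρ_w).
s = 1.082 km × (2280 − 1030) / (3370 − 1030) = 0.578 km.

0.578 km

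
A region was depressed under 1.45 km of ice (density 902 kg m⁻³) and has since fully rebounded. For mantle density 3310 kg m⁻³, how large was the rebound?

0.395 km

Removing the load lets mantle flow back in; uplift u satisfies ρ_ice t = ρ_m u.
u = t ρ_ice/ρ_m = 1.45 km × 902/3310 = 0.395 km.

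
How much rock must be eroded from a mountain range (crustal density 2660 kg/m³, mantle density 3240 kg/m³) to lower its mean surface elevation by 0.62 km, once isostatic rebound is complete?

Net drop Δ = e − u = e − e ρ_c/ρ_m = e (ρ_m − ρ_c)/ρ_m.
e = Δ ρ_m/(ρ_m − ρ_c) = 0.62 km × 3240/580 = 3.46 km.

3.46 km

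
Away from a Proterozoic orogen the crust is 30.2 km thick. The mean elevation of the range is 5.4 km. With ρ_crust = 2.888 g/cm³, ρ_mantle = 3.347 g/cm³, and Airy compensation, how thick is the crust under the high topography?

Root depth r = h ρ_c / (ρ_m − ρ_c) = 5.4 km × 2.888 / 0.459 = 33.98 km.
Total thickness = T + h + r = 30.2 km + 5.4 km + 33.98 km = 69.6 km.

69.6 km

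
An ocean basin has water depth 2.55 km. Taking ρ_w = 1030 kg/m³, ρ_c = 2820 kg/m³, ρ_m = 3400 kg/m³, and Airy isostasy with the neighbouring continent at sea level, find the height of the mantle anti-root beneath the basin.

Isostatic balance requires: replacing crust with seawater at the top is compensated by replacing crust with mantle at the base: d (ρ_c − ρ_w) = a (ρ_m − ρ_c).
a = d (ρ_c − ρ_w)/(ρ_m − ρ_c) = 2.55 km × 1790/580 = 7.87 km.

7.87 km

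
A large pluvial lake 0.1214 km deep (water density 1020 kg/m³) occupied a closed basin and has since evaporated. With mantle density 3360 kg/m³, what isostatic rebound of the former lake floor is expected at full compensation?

0.0369 km

u = d ρ_w/ρ_m = 0.1214 km × 1020/3360 = 0.0369 km.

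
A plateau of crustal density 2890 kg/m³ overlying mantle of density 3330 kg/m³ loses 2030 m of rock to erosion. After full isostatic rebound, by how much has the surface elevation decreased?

268 m

Rebound u = e ρ_c/ρ_m = 2030 m × 2890/3330 = 1762 m.
Net surface drop = e − u = 2030 m − 1762 m = e (ρ_m − ρ_c)/ρ_m = 268 m.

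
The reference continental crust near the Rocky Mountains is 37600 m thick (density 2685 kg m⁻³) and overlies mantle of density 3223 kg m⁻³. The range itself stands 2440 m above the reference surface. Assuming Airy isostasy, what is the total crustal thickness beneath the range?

Root depth r = h ρ_c / (ρ_m − ρ_c) = 2440 m × 2685 / 538 = 12180 m.
Total thickness = T + h + r = 37600 m + 2440 m + 12180 m = 52200 m.

52200 m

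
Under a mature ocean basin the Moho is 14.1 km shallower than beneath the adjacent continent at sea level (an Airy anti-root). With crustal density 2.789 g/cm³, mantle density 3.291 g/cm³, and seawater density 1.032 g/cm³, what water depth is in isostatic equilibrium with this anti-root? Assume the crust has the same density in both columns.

Replacing a thickness d of crust by seawater at the top must be balanced by replacing crust with mantle at the base: d (ρ_c − ρ_w) = a (ρ_m − ρ_c).
d = a (ρ_m − ρ_c)/(ρ_c − ρ_w) = 14.1 km × 0.502/1.757 = 4.03 km.

4.03 km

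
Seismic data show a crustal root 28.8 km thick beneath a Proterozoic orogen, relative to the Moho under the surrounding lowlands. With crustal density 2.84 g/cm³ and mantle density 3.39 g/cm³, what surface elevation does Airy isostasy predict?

For local isostatic compensation: ρ_c h = (ρ_m − ρ_c) r.
h = r (ρ_m − ρ_c) / ρ_c = 28.8 km × (3.39 − 2.84) / 2.84 = 5.58 km.

5.58 km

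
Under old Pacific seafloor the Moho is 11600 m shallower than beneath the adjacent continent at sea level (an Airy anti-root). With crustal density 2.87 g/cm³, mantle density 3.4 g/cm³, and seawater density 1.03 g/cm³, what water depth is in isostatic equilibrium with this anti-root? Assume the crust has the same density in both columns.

Replacing a thickness d of crust by seawater at the top must be balanced by replacing crust with mantle at the base: d (ρ_c − ρ_w) = a (ρ_m − ρ_c).
d = a (ρ_m − ρ_c)/(ρ_c − ρ_w) = 11600 m × 0.53/1.84 = 3340 m.

3340 m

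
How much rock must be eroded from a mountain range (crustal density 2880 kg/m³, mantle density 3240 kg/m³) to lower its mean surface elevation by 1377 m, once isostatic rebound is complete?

Net drop Δ = e − u = e − e ρ_c/ρ_m = e (ρ_m − ρ_c)/ρ_m.
e = Δ ρ_m/(ρ_m − ρ_c) = 1377 m × 3240/360 = 12400 m.

12400 m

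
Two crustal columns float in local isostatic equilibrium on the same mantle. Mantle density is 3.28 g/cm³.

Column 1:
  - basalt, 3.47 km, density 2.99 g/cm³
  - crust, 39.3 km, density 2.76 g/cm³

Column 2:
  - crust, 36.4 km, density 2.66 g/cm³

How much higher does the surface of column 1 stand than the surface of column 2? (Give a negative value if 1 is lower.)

−0.343 km

For any compensation level in the mantle, the mantle terms cancel and isostasy reduces to e = (Σt_1 − Σt_2) − (Σ(ρt)_1 − Σ(ρt)_2) / ρ_m.
Σt_1 = 42.77 km; Σt_2 = 36.4 km; Σ(ρt)_1 = 118.8433; Σ(ρt)_2 = 96.824 (in km·g/cm³).
e = (42.77 − 36.4) − (118.8433 − 96.824) / 3.28 = −0.343 km.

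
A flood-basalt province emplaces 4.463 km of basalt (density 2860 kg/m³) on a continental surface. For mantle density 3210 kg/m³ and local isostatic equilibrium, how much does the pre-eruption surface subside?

Subaerial loading: s = t ρ_load / ρ_m.
s = 4.463 km × 2860/3210 = 3.98 km.

3.98 km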